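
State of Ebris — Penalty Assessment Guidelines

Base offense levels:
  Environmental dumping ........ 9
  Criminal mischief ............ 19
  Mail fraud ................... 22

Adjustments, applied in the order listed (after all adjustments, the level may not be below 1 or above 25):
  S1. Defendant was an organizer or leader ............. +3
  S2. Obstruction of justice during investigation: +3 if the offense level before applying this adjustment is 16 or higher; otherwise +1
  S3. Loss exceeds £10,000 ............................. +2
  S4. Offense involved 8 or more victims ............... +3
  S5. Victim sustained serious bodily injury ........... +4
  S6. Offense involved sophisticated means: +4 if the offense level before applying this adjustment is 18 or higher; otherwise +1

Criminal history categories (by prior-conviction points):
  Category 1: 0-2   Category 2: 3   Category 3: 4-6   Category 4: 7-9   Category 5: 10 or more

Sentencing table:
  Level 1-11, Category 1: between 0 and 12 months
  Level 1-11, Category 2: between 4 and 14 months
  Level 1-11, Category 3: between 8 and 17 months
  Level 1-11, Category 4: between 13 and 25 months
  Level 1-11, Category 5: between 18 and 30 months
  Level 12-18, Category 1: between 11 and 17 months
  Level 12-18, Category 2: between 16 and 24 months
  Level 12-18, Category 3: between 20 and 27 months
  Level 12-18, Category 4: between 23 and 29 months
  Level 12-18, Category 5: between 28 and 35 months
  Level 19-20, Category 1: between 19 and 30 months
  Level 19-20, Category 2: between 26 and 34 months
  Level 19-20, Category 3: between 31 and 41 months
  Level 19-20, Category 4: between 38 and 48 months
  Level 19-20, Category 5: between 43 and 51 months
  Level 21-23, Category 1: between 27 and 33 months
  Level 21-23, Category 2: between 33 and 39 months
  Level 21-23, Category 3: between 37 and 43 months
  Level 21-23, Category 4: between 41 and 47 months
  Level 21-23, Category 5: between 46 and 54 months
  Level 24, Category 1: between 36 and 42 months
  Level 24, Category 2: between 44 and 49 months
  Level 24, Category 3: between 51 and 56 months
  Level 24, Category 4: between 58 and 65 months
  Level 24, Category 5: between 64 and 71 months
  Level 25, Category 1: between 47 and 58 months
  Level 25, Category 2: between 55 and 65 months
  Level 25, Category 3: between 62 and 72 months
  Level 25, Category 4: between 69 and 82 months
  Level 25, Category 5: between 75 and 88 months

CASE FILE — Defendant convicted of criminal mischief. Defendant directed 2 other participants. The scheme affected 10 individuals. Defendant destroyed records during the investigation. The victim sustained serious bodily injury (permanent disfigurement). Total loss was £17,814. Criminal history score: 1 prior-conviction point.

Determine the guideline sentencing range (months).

Base offense level for criminal mischief: 19.
S1 applies: 19 + 3 = 22.
S2 applies (level before this adjustment is 22 ≥ 16, so +3): 22 + 3 = 25.
S3 applies: 25 + 2 = 27.
S4 applies: 27 + 3 = 30.
S5 applies: 30 + 4 = 34.
S6 does not apply.
Level 34 exceeds the maximum of 25; capped at 25.
Final offense level: 25.
Criminal history: 1 prior point → Category 1 (0-2).
Level 25 falls in the 25 band.
Grid: Level 25 × Category 1 = 47-58 months.

47-58 months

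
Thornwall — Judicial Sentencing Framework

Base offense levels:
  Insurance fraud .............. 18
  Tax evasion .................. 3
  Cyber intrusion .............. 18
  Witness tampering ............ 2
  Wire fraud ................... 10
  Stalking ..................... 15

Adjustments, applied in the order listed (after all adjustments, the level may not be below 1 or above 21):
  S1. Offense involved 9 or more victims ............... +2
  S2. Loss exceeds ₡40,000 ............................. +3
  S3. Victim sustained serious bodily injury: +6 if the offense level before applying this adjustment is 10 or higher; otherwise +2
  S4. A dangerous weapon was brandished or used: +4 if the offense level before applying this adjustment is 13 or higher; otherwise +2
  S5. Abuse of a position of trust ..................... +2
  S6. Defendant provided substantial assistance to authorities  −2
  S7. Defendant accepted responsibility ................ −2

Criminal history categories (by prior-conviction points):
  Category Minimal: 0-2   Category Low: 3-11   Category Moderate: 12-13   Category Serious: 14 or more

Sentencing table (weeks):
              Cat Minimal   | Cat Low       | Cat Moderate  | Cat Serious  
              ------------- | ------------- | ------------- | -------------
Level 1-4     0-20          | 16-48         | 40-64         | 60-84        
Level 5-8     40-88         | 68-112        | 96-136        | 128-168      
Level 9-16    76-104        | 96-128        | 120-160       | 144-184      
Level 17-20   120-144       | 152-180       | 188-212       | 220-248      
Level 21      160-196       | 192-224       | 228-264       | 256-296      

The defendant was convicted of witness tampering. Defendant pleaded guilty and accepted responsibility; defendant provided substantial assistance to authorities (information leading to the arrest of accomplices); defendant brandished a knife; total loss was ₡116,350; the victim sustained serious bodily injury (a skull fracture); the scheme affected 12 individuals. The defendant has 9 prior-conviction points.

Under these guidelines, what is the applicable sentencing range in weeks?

Base offense level for witness tampering: 2.
S1 applies: 2 + 2 = 4.
S2 applies: 4 + 3 = 7.
S3 applies (level before this adjustment is 7 < 10, so +2): 7 + 2 = 9.
S4 applies (level before this adjustment is 9 < 13, so +2): 9 + 2 = 11.
S6 applies: 11 − 2 = 9.
S7 applies: 9 − 2 = 7.
Final offense level: 7.
Criminal history: 9 prior points → Category Low (3-11).
Level 7 falls in the 5-8 band.
Grid: Level 5-8 × Category Low = 68-112 weeks.

68-112 weeks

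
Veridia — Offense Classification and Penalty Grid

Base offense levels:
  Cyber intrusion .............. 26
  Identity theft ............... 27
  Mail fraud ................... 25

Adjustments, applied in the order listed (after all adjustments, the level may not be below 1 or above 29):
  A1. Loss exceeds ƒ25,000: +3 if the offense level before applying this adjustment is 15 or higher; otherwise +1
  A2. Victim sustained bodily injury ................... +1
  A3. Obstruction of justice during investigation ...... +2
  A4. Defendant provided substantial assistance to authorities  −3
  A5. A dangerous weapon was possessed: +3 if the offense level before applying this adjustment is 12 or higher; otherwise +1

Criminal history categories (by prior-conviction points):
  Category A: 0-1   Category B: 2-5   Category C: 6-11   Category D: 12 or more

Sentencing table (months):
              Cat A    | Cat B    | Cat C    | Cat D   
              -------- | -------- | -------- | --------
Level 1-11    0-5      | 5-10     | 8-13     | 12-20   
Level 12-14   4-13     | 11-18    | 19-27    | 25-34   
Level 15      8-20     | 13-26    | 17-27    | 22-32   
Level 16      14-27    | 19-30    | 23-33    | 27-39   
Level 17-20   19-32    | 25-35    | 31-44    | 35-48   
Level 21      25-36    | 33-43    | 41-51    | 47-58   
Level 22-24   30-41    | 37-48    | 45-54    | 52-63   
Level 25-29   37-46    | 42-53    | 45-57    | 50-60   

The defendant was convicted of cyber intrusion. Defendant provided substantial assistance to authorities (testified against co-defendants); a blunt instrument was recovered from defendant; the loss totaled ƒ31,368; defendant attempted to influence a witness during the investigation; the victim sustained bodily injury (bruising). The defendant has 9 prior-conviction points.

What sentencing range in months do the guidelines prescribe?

45-57 months

Base offense level for cyber intrusion: 26.
A1 applies (level before this adjustment is 26 ≥ 15, so +3): 26 + 3 = 29.
A2 applies: 29 + 1 = 30.
A3 applies: 30 + 2 = 32.
A4 applies: 32 − 3 = 29.
A5 applies (level before this adjustment is 29 ≥ 12, so +3): 29 + 3 = 32.
Level 32 exceeds the maximum of 29; capped at 29.
Final offense level: 29.
Criminal history: 9 prior points → Category C (6-11).
Level 29 falls in the 25-29 band.
Grid: Level 25-29 × Category C = 45-57 months.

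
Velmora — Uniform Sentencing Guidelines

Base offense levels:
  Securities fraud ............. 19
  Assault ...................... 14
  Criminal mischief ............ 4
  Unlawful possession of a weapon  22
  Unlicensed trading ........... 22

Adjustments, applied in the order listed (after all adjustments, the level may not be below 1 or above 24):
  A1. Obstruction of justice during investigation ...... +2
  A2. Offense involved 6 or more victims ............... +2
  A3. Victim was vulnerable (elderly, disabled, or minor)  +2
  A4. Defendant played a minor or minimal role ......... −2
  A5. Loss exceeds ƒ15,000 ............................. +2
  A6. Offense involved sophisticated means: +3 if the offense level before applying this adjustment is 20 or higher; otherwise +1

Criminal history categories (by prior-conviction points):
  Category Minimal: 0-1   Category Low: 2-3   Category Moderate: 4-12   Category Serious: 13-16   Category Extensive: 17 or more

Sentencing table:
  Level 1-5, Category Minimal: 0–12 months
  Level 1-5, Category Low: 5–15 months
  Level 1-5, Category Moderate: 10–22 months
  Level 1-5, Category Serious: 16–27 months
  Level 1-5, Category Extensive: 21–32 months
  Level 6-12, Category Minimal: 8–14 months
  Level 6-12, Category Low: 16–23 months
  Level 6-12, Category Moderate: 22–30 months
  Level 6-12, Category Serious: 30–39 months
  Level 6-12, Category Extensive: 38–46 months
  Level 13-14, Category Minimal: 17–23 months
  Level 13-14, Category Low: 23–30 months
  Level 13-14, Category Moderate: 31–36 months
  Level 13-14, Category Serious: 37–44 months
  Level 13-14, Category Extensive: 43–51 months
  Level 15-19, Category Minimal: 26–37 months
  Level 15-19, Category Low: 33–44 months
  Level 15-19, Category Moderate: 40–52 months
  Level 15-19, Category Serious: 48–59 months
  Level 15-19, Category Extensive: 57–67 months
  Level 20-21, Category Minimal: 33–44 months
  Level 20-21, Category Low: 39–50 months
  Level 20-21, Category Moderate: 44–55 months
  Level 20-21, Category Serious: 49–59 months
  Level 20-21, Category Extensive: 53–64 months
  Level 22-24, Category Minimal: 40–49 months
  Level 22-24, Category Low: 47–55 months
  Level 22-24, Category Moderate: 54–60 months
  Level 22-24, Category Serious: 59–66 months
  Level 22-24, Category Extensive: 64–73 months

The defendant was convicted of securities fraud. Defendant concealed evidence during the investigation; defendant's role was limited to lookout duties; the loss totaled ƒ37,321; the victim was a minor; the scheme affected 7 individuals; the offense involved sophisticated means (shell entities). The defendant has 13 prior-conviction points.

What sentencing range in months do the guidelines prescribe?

Base offense level for securities fraud: 19.
A1 applies: 19 + 2 = 21.
A2 applies: 21 + 2 = 23.
A3 applies: 23 + 2 = 25.
A4 applies: 25 − 2 = 23.
A5 applies: 23 + 2 = 25.
A6 applies (level before this adjustment is 25 ≥ 20, so +3): 25 + 3 = 28.
Level 28 exceeds the maximum of 24; capped at 24.
Final offense level: 24.
Criminal history: 13 prior points → Category Serious (13-16).
Level 24 falls in the 22-24 band.
Grid: Level 22-24 × Category Serious = 59-66 months.

59-66 months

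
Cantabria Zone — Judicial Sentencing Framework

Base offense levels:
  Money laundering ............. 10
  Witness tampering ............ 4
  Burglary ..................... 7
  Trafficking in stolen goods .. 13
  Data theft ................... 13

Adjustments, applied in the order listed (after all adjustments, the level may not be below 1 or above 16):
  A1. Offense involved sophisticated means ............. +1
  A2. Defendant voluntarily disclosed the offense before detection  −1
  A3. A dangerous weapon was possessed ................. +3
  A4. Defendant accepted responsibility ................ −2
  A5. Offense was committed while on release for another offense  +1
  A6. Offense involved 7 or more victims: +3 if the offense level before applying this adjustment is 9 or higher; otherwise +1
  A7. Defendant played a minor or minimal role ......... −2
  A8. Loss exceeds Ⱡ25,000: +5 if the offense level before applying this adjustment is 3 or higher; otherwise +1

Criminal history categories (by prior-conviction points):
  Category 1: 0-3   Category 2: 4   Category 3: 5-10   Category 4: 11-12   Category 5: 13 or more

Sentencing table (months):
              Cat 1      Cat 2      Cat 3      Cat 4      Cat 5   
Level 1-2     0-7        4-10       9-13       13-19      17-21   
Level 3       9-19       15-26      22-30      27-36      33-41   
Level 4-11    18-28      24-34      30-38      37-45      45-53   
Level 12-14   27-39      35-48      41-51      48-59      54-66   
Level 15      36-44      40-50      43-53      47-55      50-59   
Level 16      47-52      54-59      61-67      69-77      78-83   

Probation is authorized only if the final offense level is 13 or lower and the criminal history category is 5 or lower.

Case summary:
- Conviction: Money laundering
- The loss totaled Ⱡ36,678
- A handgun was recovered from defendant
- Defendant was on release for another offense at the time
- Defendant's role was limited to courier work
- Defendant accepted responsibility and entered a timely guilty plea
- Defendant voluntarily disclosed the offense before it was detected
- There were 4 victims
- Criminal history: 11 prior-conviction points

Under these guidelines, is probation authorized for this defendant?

Base offense level for money laundering: 10.
A2 applies: 10 − 1 = 9.
A3 applies: 9 + 3 = 12.
A4 applies: 12 − 2 = 10.
A5 applies: 10 + 1 = 11.
A7 applies: 11 − 2 = 9.
A8 applies (level before this adjustment is 9 ≥ 3, so +5): 9 + 5 = 14.
Final offense level: 14.
Criminal history: 11 prior points → Category 4 (11-12).
Level 14 falls in the 12-14 band.
Grid: Level 12-14 × Category 4 = 48-59 months.
Probation check: level 14 > 13 and category 4 ≤ 5 → not eligible.

No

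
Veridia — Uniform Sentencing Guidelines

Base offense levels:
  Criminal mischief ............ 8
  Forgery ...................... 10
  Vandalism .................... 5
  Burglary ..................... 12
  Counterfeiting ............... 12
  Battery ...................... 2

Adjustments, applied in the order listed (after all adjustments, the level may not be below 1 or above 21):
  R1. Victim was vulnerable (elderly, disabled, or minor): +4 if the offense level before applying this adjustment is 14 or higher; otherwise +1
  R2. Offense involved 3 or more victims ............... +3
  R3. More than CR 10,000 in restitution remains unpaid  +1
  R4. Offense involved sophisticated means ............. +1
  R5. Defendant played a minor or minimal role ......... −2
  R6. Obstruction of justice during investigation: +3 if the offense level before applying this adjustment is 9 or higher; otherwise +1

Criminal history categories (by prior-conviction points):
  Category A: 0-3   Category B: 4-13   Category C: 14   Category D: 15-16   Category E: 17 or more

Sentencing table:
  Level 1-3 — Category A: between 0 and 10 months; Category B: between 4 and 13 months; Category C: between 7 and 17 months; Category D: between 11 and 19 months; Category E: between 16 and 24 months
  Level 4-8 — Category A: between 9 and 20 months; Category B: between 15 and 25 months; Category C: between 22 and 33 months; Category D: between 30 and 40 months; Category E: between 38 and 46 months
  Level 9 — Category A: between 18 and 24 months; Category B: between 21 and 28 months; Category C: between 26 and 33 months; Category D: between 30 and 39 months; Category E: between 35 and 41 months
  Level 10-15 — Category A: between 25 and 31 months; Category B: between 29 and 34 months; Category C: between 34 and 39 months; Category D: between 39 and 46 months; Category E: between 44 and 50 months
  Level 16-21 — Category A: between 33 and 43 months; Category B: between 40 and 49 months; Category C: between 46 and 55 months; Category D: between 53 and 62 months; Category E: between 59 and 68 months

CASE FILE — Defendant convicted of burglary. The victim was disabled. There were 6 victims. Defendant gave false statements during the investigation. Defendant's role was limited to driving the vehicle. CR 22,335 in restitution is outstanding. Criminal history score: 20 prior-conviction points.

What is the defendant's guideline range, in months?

59-68 months

Base offense level for burglary: 12.
R1 applies (level before this adjustment is 12 < 14, so +1): 12 + 1 = 13.
R2 applies: 13 + 3 = 16.
R3 applies: 16 + 1 = 17.
R4 does not apply.
R5 applies: 17 − 2 = 15.
R6 applies (level before this adjustment is 15 ≥ 9, so +3): 15 + 3 = 18.
Final offense level: 18.
Criminal history: 20 prior points → Category E (17+).
Level 18 falls in the 16-21 band.
Grid: Level 16-21 × Category E = 59-68 months.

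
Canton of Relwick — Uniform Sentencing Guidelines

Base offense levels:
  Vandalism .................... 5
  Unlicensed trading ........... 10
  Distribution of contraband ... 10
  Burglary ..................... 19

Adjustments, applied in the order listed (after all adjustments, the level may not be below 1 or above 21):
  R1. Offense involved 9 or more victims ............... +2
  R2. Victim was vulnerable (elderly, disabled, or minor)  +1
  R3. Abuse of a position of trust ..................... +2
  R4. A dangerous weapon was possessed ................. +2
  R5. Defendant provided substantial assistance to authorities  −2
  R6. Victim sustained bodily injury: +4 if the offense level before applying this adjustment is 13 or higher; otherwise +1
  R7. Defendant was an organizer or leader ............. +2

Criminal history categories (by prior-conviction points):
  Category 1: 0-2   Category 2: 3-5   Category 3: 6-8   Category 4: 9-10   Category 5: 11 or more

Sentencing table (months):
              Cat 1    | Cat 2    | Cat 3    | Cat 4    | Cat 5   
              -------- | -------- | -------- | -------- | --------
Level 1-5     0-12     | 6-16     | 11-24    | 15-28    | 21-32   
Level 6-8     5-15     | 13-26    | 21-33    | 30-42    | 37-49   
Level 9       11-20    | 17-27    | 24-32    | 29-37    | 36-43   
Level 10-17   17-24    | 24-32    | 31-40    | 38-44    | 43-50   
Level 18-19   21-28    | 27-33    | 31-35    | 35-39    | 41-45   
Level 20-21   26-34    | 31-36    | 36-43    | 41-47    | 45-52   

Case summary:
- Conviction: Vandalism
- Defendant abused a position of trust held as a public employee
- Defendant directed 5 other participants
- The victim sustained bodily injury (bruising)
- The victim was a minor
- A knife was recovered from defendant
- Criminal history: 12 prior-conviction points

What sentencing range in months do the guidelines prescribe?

Base offense level for vandalism: 5.
R1 does not apply.
R2 applies: 5 + 1 = 6.
R3 applies: 6 + 2 = 8.
R4 applies: 8 + 2 = 10.
R5 does not apply.
R6 applies (level before this adjustment is 10 < 13, so +1): 10 + 1 = 11.
R7 applies: 11 + 2 = 13.
Final offense level: 13.
Criminal history: 12 prior points → Category 5 (11+).
Level 13 falls in the 10-17 band.
Grid: Level 10-17 × Category 5 = 43-50 months.

43-50 months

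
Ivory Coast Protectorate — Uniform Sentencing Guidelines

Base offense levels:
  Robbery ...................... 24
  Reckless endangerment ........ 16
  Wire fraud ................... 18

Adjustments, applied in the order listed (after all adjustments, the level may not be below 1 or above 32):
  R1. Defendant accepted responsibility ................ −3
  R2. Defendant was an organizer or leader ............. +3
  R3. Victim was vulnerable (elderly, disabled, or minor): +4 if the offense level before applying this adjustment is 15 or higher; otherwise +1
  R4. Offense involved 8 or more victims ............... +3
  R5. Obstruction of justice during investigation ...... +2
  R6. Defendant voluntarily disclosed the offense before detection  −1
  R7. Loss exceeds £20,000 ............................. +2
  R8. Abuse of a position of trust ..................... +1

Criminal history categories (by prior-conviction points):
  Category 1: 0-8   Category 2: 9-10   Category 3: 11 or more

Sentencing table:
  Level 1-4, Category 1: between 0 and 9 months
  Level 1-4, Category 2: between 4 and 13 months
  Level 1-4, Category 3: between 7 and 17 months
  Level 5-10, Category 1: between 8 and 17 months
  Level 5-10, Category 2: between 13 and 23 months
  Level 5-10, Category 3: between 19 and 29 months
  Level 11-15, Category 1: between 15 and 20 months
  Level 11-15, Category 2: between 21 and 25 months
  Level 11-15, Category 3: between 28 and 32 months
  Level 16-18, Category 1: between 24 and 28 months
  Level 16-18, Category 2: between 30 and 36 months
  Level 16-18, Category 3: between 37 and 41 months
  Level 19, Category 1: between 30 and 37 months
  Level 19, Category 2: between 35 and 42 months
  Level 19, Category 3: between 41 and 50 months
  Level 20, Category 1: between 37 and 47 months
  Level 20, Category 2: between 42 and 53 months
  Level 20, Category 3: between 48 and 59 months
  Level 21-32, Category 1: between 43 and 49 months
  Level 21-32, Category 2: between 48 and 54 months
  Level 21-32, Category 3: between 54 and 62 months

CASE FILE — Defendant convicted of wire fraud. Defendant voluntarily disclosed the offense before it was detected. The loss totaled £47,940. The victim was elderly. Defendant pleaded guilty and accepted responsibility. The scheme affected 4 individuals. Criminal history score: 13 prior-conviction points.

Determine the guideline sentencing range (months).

48-59 months

Base offense level for wire fraud: 18.
R1 applies: 18 − 3 = 15.
R2 does not apply.
R3 applies (level before this adjustment is 15 ≥ 15, so +4): 15 + 4 = 19.
R4 does not apply.
R5 does not apply.
R6 applies: 19 − 1 = 18.
R7 applies: 18 + 2 = 20.
R8 does not apply.
Final offense level: 20.
Criminal history: 13 prior points → Category 3 (11+).
Level 20 falls in the 20 band.
Grid: Level 20 × Category 3 = 48-59 months.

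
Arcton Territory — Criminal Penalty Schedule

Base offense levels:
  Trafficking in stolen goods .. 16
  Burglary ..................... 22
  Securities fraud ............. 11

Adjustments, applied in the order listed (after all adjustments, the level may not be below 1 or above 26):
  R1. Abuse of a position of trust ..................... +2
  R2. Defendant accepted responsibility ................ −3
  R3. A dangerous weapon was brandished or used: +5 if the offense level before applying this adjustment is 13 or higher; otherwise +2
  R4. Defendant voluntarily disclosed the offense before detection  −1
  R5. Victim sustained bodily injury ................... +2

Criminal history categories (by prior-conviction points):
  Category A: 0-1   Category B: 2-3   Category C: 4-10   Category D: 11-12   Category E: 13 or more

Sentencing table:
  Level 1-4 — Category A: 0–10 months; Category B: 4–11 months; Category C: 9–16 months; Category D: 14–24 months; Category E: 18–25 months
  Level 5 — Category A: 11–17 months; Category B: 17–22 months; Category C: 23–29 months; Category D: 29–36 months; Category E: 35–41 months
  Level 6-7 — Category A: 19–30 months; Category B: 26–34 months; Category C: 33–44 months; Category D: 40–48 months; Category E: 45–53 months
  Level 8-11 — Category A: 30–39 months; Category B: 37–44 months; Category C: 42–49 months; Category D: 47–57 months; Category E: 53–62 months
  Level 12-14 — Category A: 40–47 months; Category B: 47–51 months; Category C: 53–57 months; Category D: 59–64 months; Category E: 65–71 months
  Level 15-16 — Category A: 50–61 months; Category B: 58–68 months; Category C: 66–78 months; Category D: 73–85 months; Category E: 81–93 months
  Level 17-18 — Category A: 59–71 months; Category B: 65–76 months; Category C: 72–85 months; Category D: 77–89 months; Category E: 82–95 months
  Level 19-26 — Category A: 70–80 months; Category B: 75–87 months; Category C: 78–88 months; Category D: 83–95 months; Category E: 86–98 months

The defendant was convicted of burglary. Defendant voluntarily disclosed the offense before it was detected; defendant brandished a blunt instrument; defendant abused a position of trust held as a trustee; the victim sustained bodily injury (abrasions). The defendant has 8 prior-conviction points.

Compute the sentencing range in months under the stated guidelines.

Base offense level for burglary: 22.
R1 applies: 22 + 2 = 24.
R3 applies (level before this adjustment is 24 ≥ 13, so +5): 24 + 5 = 29.
R4 applies: 29 − 1 = 28.
R5 applies: 28 + 2 = 30.
Level 30 exceeds the maximum of 26; capped at 26.
Final offense level: 26.
Criminal history: 8 prior points → Category C (4-10).
Level 26 falls in the 19-26 band.
Grid: Level 19-26 × Category C = 78-88 months.

78-88 months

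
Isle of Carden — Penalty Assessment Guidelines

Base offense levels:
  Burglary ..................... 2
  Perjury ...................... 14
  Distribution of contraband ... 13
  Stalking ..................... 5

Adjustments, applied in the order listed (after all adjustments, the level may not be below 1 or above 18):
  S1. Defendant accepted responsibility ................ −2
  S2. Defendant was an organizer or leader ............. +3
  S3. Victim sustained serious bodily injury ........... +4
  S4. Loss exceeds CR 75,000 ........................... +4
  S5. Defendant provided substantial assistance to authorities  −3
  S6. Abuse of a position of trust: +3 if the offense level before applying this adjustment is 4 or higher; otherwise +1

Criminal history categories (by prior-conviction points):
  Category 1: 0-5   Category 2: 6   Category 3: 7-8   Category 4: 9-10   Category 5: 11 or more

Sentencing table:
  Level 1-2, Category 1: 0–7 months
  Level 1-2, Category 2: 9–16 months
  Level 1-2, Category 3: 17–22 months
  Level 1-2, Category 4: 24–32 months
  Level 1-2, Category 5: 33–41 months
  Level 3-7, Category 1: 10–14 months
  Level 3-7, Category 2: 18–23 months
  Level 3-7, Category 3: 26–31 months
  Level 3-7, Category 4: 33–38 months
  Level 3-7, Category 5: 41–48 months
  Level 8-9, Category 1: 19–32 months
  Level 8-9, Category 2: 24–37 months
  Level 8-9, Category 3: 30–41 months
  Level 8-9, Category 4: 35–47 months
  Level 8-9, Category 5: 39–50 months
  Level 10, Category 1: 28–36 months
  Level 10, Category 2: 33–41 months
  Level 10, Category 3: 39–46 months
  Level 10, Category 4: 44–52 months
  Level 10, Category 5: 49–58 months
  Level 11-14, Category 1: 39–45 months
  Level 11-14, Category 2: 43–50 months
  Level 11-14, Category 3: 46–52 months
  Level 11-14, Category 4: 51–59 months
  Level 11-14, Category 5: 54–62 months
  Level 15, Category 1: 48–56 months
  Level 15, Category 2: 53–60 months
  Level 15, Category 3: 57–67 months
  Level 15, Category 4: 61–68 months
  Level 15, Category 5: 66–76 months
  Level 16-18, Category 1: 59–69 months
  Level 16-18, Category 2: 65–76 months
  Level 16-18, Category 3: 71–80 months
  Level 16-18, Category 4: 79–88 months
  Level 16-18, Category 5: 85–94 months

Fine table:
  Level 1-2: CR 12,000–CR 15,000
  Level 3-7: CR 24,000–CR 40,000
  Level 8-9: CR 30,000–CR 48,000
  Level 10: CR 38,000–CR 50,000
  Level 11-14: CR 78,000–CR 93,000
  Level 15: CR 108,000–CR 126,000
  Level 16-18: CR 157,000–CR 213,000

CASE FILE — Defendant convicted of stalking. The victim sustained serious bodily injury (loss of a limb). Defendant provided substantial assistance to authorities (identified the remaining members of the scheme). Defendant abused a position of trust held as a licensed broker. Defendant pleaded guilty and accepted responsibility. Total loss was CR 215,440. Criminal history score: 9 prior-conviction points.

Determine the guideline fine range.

CR 78,000–CR 93,000

Base offense level for stalking: 5.
S1 applies: 5 − 2 = 3.
S2 does not apply.
S3 applies: 3 + 4 = 7.
S4 applies: 7 + 4 = 11.
S5 applies: 11 − 3 = 8.
S6 applies (level before this adjustment is 8 ≥ 4, so +3): 8 + 3 = 11.
Final offense level: 11.
Level 11 falls in the 11-14 band.
Fine table: Level 11-14 → CR 78,000–CR 93,000.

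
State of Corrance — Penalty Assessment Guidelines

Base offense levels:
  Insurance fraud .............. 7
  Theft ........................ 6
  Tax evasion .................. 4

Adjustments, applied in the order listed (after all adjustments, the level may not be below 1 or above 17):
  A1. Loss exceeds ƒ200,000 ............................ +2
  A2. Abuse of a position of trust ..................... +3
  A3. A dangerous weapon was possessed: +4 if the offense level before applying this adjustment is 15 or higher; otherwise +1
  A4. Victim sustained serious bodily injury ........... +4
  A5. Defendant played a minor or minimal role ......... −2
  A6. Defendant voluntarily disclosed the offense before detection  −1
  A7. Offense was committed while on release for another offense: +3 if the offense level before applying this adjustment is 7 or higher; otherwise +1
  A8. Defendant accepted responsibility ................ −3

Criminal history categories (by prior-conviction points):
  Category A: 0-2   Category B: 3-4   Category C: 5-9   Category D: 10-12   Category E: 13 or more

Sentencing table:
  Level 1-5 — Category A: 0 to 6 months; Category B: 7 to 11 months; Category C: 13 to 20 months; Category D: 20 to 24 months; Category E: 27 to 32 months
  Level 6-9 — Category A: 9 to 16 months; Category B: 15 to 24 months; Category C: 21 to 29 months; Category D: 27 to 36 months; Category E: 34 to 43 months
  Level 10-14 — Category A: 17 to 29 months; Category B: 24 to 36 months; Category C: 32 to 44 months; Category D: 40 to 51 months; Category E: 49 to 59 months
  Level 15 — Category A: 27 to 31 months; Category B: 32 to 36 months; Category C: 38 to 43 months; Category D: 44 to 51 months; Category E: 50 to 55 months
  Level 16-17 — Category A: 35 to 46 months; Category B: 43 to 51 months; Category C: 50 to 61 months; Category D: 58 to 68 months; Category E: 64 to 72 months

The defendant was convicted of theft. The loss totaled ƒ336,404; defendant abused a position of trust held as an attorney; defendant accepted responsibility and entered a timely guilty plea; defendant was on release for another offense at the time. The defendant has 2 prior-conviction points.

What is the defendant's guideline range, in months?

17-29 months

Base offense level for theft: 6.
A1 applies: 6 + 2 = 8.
A2 applies: 8 + 3 = 11.
A3 does not apply.
A7 applies (level before this adjustment is 11 ≥ 7, so +3): 11 + 3 = 14.
A8 applies: 14 − 3 = 11.
Final offense level: 11.
Criminal history: 2 prior points → Category A (0-2).
Level 11 falls in the 10-14 band.
Grid: Level 10-14 × Category A = 17-29 months.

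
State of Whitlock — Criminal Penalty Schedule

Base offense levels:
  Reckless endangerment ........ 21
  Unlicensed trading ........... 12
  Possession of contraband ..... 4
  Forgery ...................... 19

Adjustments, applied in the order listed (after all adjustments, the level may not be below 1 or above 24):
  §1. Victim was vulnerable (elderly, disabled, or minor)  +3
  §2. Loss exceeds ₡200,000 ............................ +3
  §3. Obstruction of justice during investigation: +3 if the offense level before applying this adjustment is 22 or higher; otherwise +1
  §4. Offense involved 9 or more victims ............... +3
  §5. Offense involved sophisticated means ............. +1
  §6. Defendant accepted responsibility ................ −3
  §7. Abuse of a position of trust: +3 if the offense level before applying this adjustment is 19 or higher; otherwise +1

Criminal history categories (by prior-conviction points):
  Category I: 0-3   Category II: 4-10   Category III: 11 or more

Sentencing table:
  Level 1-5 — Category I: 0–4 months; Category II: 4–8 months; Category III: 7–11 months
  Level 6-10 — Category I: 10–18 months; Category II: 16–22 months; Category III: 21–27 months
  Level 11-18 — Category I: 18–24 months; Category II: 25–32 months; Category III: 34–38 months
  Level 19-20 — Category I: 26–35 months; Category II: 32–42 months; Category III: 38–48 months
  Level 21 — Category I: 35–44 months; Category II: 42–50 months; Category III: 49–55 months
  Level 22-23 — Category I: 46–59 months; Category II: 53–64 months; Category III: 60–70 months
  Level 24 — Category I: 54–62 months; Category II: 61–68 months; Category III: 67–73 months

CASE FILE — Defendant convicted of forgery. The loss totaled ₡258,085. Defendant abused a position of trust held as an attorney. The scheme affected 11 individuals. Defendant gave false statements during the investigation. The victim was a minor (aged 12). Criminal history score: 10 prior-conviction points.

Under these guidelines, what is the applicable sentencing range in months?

Base offense level for forgery: 19.
§1 applies: 19 + 3 = 22.
§2 applies: 22 + 3 = 25.
§3 applies (level before this adjustment is 25 ≥ 22, so +3): 25 + 3 = 28.
§4 applies: 28 + 3 = 31.
§5 does not apply.
§7 applies (level before this adjustment is 31 ≥ 19, so +3): 31 + 3 = 34.
Level 34 exceeds the maximum of 24; capped at 24.
Final offense level: 24.
Criminal history: 10 prior points → Category II (4-10).
Level 24 falls in the 24 band.
Grid: Level 24 × Category II = 61-68 months.

61-68 months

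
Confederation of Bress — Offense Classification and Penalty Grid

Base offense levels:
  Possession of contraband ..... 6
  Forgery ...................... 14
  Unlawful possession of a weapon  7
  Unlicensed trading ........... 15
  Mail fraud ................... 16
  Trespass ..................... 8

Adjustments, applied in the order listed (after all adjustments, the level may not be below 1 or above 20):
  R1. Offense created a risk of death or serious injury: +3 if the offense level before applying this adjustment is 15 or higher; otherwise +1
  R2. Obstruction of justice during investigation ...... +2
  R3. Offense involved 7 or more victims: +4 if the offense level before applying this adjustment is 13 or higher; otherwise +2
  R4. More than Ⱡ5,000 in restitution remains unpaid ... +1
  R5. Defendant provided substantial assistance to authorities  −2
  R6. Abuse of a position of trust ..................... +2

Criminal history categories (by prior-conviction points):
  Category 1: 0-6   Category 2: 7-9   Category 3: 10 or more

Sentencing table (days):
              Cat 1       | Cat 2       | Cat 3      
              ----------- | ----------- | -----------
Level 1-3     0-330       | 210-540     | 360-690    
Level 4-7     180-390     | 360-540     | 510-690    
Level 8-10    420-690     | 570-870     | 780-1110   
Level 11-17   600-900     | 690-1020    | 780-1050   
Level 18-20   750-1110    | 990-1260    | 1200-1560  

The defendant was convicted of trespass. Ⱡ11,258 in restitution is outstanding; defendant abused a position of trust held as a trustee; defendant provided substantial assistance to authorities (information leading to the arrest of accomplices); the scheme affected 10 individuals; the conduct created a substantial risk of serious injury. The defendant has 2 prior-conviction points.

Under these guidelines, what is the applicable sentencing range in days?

Base offense level for trespass: 8.
R1 applies (level before this adjustment is 8 < 15, so +1): 8 + 1 = 9.
R3 applies (level before this adjustment is 9 < 13, so +2): 9 + 2 = 11.
R4 applies: 11 + 1 = 12.
R5 applies: 12 − 2 = 10.
R6 applies: 10 + 2 = 12.
Final offense level: 12.
Criminal history: 2 prior points → Category 1 (0-6).
Level 12 falls in the 11-17 band.
Grid: Level 11-17 × Category 1 = 600-900 days.

600-900 days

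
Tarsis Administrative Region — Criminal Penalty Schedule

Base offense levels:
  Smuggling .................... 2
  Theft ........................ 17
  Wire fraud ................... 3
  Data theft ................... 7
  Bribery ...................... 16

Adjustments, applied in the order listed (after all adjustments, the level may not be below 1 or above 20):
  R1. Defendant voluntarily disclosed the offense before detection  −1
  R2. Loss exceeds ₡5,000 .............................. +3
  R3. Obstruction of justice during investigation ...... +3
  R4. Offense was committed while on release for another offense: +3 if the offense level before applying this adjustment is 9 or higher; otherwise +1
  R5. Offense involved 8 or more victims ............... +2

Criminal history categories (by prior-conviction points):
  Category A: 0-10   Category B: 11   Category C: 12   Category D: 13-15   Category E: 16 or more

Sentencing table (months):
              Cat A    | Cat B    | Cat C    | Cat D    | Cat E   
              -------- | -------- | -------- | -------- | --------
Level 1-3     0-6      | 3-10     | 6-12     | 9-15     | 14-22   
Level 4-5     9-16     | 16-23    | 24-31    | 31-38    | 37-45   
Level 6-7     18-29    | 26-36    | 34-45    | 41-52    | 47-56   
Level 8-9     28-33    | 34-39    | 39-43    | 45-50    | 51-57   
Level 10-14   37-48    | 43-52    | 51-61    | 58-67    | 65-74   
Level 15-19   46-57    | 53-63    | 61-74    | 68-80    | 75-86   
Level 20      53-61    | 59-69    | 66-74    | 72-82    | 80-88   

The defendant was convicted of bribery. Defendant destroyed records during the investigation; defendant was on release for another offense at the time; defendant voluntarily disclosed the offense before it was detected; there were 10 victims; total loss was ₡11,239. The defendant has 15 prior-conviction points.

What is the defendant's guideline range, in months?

Base offense level for bribery: 16.
R1 applies: 16 − 1 = 15.
R2 applies: 15 + 3 = 18.
R3 applies: 18 + 3 = 21.
R4 applies (level before this adjustment is 21 ≥ 9, so +3): 21 + 3 = 24.
R5 applies: 24 + 2 = 26.
Level 26 exceeds the maximum of 20; capped at 20.
Final offense level: 20.
Criminal history: 15 prior points → Category D (13-15).
Level 20 falls in the 20 band.
Grid: Level 20 × Category D = 72-82 months.

72-82 months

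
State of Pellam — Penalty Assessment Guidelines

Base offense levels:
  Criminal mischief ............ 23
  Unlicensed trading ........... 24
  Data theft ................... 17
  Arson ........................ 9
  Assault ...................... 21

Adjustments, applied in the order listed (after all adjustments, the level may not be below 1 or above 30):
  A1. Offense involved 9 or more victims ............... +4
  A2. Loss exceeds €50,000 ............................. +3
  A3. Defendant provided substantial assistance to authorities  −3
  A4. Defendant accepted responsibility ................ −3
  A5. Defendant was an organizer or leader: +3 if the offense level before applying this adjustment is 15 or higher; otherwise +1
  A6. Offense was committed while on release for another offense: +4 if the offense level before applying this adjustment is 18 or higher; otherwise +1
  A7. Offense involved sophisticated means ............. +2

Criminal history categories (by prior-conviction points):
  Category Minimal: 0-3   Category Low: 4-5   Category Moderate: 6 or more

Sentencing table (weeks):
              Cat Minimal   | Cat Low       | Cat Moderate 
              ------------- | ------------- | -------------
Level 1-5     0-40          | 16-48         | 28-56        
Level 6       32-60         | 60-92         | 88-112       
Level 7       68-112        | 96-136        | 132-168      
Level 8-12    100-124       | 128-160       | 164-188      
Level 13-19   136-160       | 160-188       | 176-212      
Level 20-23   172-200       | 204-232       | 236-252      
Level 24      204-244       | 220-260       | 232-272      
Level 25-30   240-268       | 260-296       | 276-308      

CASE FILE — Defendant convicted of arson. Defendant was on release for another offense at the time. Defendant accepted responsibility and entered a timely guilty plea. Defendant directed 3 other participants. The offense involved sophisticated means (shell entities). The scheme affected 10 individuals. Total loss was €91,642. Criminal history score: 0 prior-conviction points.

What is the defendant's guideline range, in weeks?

Base offense level for arson: 9.
A1 applies: 9 + 4 = 13.
A2 applies: 13 + 3 = 16.
A4 applies: 16 − 3 = 13.
A5 applies (level before this adjustment is 13 < 15, so +1): 13 + 1 = 14.
A6 applies (level before this adjustment is 14 < 18, so +1): 14 + 1 = 15.
A7 applies: 15 + 2 = 17.
Final offense level: 17.
Criminal history: 0 prior points → Category Minimal (0-3).
Level 17 falls in the 13-19 band.
Grid: Level 13-19 × Category Minimal = 136-160 weeks.

136-160 weeks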